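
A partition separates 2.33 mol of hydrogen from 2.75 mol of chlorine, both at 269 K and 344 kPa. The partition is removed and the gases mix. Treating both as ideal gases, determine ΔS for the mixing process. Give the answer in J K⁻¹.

ΔS_mix = 29.1 J/K

Mole fractions: x_A = 2.33/5.08 = 0.459, x_B = 0.541.
ΔS_mix = −R(n_A ln x_A + n_B ln x_B) = −8.314 × (2.33 ln 0.459 + 2.75 ln 0.541) = 29.1 J/K.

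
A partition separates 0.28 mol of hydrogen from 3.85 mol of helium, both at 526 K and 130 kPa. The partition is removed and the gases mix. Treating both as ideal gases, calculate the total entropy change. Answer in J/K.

ΔS_mix = 8.51 J/K

Mole fractions: x_A = 0.28/4.13 = 0.0678, x_B = 0.932.
ΔS_mix = −R(n_A ln x_A + n_B ln x_B) = −8.314 × (0.28 ln 0.0678 + 3.85 ln 0.932) = 8.51 J/K.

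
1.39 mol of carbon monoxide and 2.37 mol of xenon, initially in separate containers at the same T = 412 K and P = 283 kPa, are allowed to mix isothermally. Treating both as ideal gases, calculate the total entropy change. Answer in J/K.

Mole fractions: x_A = 1.39/3.76 = 0.37, x_B = 0.63.
ΔS_mix = −R(n_A ln x_A + n_B ln x_B) = −8.314 × (1.39 ln 0.37 + 2.37 ln 0.63) = 20.6 J/K.

ΔS_mix = 20.6 J/K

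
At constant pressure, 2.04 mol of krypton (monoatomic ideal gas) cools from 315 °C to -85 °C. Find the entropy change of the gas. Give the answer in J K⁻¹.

ΔS = -48.3 J/K

In kelvin: T₁ = 588.15 K, T₂ = 188.15 K. At constant pressure, ΔS = nC_p ln(T₂/T₁) with C_p = 5R/2 = 20.79 J mol⁻¹ K⁻¹.
ΔS = 2.04 × 20.79 × ln(188.15/588.15) = -48.3 J/K.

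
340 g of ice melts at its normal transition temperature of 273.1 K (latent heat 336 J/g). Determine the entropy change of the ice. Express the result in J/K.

Heat absorbed by the substance: Q = mL = 340 × 336 = 114240 J.
At constant T, ΔS = Q_rev/T = 114240 / 273.1 = 418 J/K.

ΔS = 418 J/K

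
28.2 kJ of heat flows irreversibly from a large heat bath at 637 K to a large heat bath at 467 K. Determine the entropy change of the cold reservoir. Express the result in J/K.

The cold reservoir gains heat Q, so ΔS_cold = +Q/T_C = 28200/467 = 60.4 J/K.

ΔS_cold = 60.4 J/K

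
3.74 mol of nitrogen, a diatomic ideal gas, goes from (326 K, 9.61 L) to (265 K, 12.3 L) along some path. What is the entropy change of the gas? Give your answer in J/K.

Entropy is a state function: ΔS = nC_V ln(T₂/T₁) + nR ln(V₂/V₁), with C_V = 5R/2 = 20.79 J mol⁻¹ K⁻¹ for a diatomic ideal gas.
ΔS = 3.74 × [20.79 × ln(265/326) + 8.314 × ln(12.3/9.61)] = -8.43 J/K.

ΔS = -8.43 J/K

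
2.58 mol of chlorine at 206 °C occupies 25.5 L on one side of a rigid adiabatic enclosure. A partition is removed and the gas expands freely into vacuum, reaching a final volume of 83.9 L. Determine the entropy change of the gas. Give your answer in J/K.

For an ideal gas in free expansion Q = 0 and W = 0, so T is unchanged.
Entropy is a state function; using a reversible isothermal path, ΔS_gas = nR ln(V₂/V₁) = 2.58 × 8.314 × ln(83.9/25.5) = 25.5 J/K.

ΔS_gas = 25.5 J/K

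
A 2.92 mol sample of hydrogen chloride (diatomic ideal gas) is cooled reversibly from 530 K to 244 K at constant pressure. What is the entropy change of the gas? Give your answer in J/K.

ΔS = -65.9 J/K

At constant pressure, ΔS = nC_p ln(T₂/T₁) with C_p = 7R/2 = 29.1 J mol⁻¹ K⁻¹.
ΔS = 2.92 × 29.1 × ln(244/530) = -65.9 J/K.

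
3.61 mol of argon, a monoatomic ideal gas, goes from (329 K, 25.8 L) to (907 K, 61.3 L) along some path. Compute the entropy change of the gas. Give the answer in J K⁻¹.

ΔS = 71.6 J/K

Entropy is a state function: ΔS = nC_V ln(T₂/T₁) + nR ln(V₂/V₁), with C_V = 3R/2 = 12.47 J mol⁻¹ K⁻¹ for a monoatomic ideal gas.
ΔS = 3.61 × [12.47 × ln(907/329) + 8.314 × ln(61.3/25.8)] = 71.6 J/K.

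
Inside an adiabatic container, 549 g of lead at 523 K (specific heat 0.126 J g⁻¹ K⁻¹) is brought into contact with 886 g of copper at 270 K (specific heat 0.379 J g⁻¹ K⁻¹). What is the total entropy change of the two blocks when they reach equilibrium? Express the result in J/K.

Energy balance: T_f = (m₁c₁T₁ + m₂c₂T₂)/(m₁c₁ + m₂c₂) = 313.22 K.
ΔS₁ = m₁c₁ ln(T_f/T₁) = 69.174 × ln(313.22/523) = -35.46 J/K.
ΔS₂ = m₂c₂ ln(T_f/T₂) = 335.794 × ln(313.22/270) = 49.86 J/K.
ΔS_total = -35.46 + 49.86 = 14.4 J/K.

ΔS_total = 14.4 J/K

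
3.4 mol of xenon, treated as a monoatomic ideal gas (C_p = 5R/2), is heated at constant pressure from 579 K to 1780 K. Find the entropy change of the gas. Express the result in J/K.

ΔS = 79.4 J/K

At constant pressure, ΔS = nC_p ln(T₂/T₁) with C_p = 5R/2 = 20.79 J mol⁻¹ K⁻¹.
ΔS = 3.4 × 20.79 × ln(1780/579) = 79.4 J/K.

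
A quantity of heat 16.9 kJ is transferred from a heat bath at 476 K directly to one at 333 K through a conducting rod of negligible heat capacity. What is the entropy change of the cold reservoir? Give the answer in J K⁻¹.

ΔS_cold = 50.8 J/K

The cold reservoir gains heat Q, so ΔS_cold = +Q/T_C = 16900/333 = 50.8 J/K.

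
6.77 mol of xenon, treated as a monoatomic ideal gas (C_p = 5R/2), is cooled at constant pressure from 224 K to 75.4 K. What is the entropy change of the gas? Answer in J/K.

At constant pressure, ΔS = nC_p ln(T₂/T₁) with C_p = 5R/2 = 20.79 J mol⁻¹ K⁻¹.
ΔS = 6.77 × 20.79 × ln(75.4/224) = -153 J/K.

ΔS = -153 J/K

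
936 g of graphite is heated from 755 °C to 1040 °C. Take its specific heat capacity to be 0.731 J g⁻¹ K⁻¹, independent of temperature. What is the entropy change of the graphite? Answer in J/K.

In kelvin: T₁ = 1028.15 K, T₂ = 1313.15 K. ΔS = ∫dQ_rev/T = m c ln(T₂/T₁) = 936 × 0.731 × ln(1313.15/1028.15) = 167 J/K.

ΔS = 167 J/K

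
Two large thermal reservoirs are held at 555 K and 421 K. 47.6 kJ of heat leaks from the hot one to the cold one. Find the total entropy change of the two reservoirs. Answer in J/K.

ΔS_hot = −Q/T_H = −47600/555 = -85.77 J/K and ΔS_cold = +Q/T_C = 47600/421 = 113.1 J/K.
ΔS_total = -85.77 + 113.1 = 27.3 J/K, positive as the second law requires.

ΔS_total = 27.3 J/K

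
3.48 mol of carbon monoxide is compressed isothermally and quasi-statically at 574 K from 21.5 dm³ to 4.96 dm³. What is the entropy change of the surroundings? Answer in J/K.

ΔS_surr = 42.4 J/K

For an isothermal ideal gas ΔS_gas = nR ln(V₂/V₁) = 3.48 × 8.314 × ln(4.96/21.5) = -42.4 J/K.
The process is reversible, so ΔS_surr = −ΔS_gas = 42.4 J/K and ΔS_universe = 0.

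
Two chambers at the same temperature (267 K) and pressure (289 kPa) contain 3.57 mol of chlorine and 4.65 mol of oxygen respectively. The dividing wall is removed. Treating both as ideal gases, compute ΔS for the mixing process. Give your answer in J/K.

Mole fractions: x_A = 3.57/8.22 = 0.434, x_B = 0.566.
ΔS_mix = −R(n_A ln x_A + n_B ln x_B) = −8.314 × (3.57 ln 0.434 + 4.65 ln 0.566) = 46.8 J/K.

ΔS_mix = 46.8 J/K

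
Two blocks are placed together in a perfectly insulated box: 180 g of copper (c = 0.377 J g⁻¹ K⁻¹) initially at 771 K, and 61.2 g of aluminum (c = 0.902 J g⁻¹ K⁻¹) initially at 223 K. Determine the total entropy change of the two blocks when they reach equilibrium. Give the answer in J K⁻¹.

ΔS_total = 21.2 J/K

Energy balance: T_f = (m₁c₁T₁ + m₂c₂T₂)/(m₁c₁ + m₂c₂) = 525.18 K.
ΔS₁ = m₁c₁ ln(T_f/T₁) = 67.86 × ln(525.18/771) = -26.05 J/K.
ΔS₂ = m₂c₂ ln(T_f/T₂) = 55.2024 × ln(525.18/223) = 47.28 J/K.
ΔS_total = -26.05 + 47.28 = 21.2 J/K.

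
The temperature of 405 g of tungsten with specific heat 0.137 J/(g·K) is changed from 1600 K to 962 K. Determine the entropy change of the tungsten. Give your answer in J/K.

ΔS = -28.2 J/K

ΔS = ∫dQ_rev/T = m c ln(T₂/T₁) = 405 × 0.137 × ln(962/1600) = -28.2 J/K.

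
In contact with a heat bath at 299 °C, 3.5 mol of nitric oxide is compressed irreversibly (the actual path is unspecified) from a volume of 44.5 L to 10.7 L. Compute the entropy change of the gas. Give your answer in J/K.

Entropy is a state function, so ΔS_gas depends only on the end states.
For an isothermal ideal gas ΔS_gas = nR ln(V₂/V₁) = 3.5 × 8.314 × ln(10.7/44.5) = -41.5 J/K.

ΔS_gas = -41.5 J/K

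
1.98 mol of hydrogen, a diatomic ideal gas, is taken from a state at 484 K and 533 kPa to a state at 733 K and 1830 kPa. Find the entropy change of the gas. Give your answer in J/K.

ΔS = nC_p ln(T₂/T₁) − nR ln(P₂/P₁), with C_p = 7R/2 = 29.1 J mol⁻¹ K⁻¹ for a diatomic ideal gas.
ΔS = 1.98 × [29.1 × ln(733/484) − 8.314 × ln(1830/533)] = 3.61 J/K.

ΔS = 3.61 J/K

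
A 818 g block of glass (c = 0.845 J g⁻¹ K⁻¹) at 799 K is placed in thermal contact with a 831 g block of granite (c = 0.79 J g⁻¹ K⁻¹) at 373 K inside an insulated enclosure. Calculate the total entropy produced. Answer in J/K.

ΔS_total = 94.8 J/K

Energy balance: T_f = (m₁c₁T₁ + m₂c₂T₂)/(m₁c₁ + m₂c₂) = 591.49 K.
ΔS₁ = m₁c₁ ln(T_f/T₁) = 691.21 × ln(591.49/799) = -207.9 J/K.
ΔS₂ = m₂c₂ ln(T_f/T₂) = 656.49 × ln(591.49/373) = 302.7 J/K.
ΔS_total = -207.9 + 302.7 = 94.8 J/K.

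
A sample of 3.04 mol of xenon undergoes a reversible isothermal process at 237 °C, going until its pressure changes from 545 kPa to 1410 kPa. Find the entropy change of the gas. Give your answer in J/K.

For an isothermal ideal gas ΔS_gas = nR ln(P₁/P₂) = 3.04 × 8.314 × ln(545/1410) = -24 J/K.

ΔS_gas = -24 J/K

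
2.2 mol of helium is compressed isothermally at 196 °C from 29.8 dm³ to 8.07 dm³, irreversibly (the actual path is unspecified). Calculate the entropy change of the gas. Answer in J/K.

Entropy is a state function, so ΔS_gas depends only on the end states.
For an isothermal ideal gas ΔS_gas = nR ln(V₂/V₁) = 2.2 × 8.314 × ln(8.07/29.8) = -23.9 J/K.

ΔS_gas = -23.9 J/K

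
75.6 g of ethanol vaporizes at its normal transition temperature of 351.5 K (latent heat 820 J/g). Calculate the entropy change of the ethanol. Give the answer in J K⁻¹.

ΔS = 176 J/K

Heat absorbed by the substance: Q = mL = 75.6 × 820 = 61992 J.
At constant T, ΔS = Q_rev/T = 61992 / 351.5 = 176 J/K.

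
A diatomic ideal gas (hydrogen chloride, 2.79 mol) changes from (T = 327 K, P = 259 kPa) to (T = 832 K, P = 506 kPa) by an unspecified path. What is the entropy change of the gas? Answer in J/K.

ΔS = nC_p ln(T₂/T₁) − nR ln(P₂/P₁), with C_p = 7R/2 = 29.1 J mol⁻¹ K⁻¹ for a diatomic ideal gas.
ΔS = 2.79 × [29.1 × ln(832/327) − 8.314 × ln(506/259)] = 60.3 J/K.

ΔS = 60.3 J/K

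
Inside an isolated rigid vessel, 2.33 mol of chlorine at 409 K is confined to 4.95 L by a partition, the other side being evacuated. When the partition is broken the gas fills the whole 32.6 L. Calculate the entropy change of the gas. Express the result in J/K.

For an ideal gas in free expansion Q = 0 and W = 0, so T is unchanged.
Entropy is a state function; using a reversible isothermal path, ΔS_gas = nR ln(V₂/V₁) = 2.33 × 8.314 × ln(32.6/4.95) = 36.5 J/K.

ΔS_gas = 36.5 J/K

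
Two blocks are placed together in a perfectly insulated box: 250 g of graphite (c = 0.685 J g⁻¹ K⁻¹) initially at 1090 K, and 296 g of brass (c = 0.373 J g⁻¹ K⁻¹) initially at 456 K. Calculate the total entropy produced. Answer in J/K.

ΔS_total = 23.3 J/K

Energy balance: T_f = (m₁c₁T₁ + m₂c₂T₂)/(m₁c₁ + m₂c₂) = 841.48 K.
ΔS₁ = m₁c₁ ln(T_f/T₁) = 171.25 × ln(841.48/1090) = -44.32 J/K.
ΔS₂ = m₂c₂ ln(T_f/T₂) = 110.408 × ln(841.48/456) = 67.64 J/K.
ΔS_total = -44.32 + 67.64 = 23.3 J/K.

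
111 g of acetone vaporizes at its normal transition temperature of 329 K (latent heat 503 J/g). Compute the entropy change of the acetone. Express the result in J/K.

Heat absorbed by the substance: Q = mL = 111 × 503 = 55833 J.
At constant T, ΔS = Q_rev/T = 55833 / 329 = 170 J/K.

ΔS = 170 J/K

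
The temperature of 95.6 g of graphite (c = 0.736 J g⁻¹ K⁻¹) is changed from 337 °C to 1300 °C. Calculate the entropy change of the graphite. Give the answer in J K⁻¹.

In kelvin: T₁ = 610.15 K, T₂ = 1573.15 K. ΔS = ∫dQ_rev/T = m c ln(T₂/T₁) = 95.6 × 0.736 × ln(1573.15/610.15) = 66.6 J/K.

ΔS = 66.6 J/K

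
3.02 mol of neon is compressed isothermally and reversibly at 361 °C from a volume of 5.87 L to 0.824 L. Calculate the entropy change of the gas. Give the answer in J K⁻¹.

For an isothermal ideal gas ΔS_gas = nR ln(V₂/V₁) = 3.02 × 8.314 × ln(0.824/5.87) = -49.3 J/K.

ΔS_gas = -49.3 J/K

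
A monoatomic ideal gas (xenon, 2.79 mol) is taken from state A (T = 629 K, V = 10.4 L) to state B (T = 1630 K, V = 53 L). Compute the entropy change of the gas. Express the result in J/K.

Entropy is a state function: ΔS = nC_V ln(T₂/T₁) + nR ln(V₂/V₁), with C_V = 3R/2 = 12.47 J mol⁻¹ K⁻¹ for a monoatomic ideal gas.
ΔS = 2.79 × [12.47 × ln(1630/629) + 8.314 × ln(53/10.4)] = 70.9 J/K.

ΔS = 70.9 J/K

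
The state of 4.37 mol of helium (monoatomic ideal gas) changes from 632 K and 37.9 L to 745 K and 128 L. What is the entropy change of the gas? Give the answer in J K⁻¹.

ΔS = 53.2 J/K

Entropy is a state function: ΔS = nC_V ln(T₂/T₁) + nR ln(V₂/V₁), with C_V = 3R/2 = 12.47 J mol⁻¹ K⁻¹ for a monoatomic ideal gas.
ΔS = 4.37 × [12.47 × ln(745/632) + 8.314 × ln(128/37.9)] = 53.2 J/K.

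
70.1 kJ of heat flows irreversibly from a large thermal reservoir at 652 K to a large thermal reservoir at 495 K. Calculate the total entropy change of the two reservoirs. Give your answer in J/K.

ΔS_total = 34.1 J/K

ΔS_hot = −Q/T_H = −70100/652 = -107.5 J/K and ΔS_cold = +Q/T_C = 70100/495 = 141.6 J/K.
ΔS_total = -107.5 + 141.6 = 34.1 J/K, positive as the second law requires.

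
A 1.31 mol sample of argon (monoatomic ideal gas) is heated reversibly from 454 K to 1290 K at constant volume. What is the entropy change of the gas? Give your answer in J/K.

ΔS = 17.1 J/K

At constant volume, ΔS = nC_V ln(T₂/T₁) with C_V = 3R/2 = 12.47 J mol⁻¹ K⁻¹.
ΔS = 1.31 × 12.47 × ln(1290/454) = 17.1 J/K.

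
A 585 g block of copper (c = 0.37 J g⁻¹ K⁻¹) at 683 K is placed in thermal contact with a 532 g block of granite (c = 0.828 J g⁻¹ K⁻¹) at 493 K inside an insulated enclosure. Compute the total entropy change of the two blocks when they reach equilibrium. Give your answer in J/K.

Energy balance: T_f = (m₁c₁T₁ + m₂c₂T₂)/(m₁c₁ + m₂c₂) = 555.6 K.
ΔS₁ = m₁c₁ ln(T_f/T₁) = 216.45 × ln(555.6/683) = -44.685 J/K.
ΔS₂ = m₂c₂ ln(T_f/T₂) = 440.496 × ln(555.6/493) = 52.657 J/K.
ΔS_total = -44.685 + 52.657 = 7.97 J/K.

ΔS_total = 7.97 J/K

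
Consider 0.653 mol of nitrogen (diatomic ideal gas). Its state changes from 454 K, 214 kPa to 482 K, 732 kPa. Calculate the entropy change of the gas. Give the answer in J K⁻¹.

ΔS = -5.54 J/K

ΔS = nC_p ln(T₂/T₁) − nR ln(P₂/P₁), with C_p = 7R/2 = 29.1 J mol⁻¹ K⁻¹ for a diatomic ideal gas.
ΔS = 0.653 × [29.1 × ln(482/454) − 8.314 × ln(732/214)] = -5.54 J/K.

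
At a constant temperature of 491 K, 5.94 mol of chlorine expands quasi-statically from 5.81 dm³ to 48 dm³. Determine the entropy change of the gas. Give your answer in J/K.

For an isothermal ideal gas ΔS_gas = nR ln(V₂/V₁) = 5.94 × 8.314 × ln(48/5.81) = 104 J/K.

ΔS_gas = 104 J/K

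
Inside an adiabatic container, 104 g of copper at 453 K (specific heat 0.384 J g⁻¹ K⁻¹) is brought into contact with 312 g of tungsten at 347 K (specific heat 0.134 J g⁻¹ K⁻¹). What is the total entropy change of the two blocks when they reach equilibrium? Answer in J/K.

Energy balance: T_f = (m₁c₁T₁ + m₂c₂T₂)/(m₁c₁ + m₂c₂) = 398.79 K.
ΔS₁ = m₁c₁ ln(T_f/T₁) = 39.936 × ln(398.79/453) = -5.091 J/K.
ΔS₂ = m₂c₂ ln(T_f/T₂) = 41.808 × ln(398.79/347) = 5.816 J/K.
ΔS_total = -5.091 + 5.816 = 0.725 J/K.

ΔS_total = 0.725 J/K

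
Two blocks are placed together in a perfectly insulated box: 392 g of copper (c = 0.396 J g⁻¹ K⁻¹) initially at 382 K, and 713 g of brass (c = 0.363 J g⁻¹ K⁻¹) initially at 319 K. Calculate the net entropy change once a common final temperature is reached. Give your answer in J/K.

Energy balance: T_f = (m₁c₁T₁ + m₂c₂T₂)/(m₁c₁ + m₂c₂) = 342.62 K.
ΔS₁ = m₁c₁ ln(T_f/T₁) = 155.232 × ln(342.62/382) = -16.89 J/K.
ΔS₂ = m₂c₂ ln(T_f/T₂) = 258.819 × ln(342.62/319) = 18.49 J/K.
ΔS_total = -16.89 + 18.49 = 1.6 J/K.

ΔS_total = 1.6 J/K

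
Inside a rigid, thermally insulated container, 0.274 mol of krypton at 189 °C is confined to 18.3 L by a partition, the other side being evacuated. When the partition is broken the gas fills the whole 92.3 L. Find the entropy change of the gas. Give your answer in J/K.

ΔS_gas = 3.69 J/K

No heat is exchanged and no work is done, so the ideal-gas temperature stays constant.
Entropy is a state function; using a reversible isothermal path, ΔS_gas = nR ln(V₂/V₁) = 0.274 × 8.314 × ln(92.3/18.3) = 3.69 J/K.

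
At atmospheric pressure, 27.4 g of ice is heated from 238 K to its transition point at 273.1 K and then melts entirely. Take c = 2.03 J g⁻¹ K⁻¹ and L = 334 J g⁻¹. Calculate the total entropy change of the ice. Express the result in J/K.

ΔS = 41.2 J/K

Warming step: ΔS₁ = m c ln(T_tr/T_i) = 27.4 × 2.03 × ln(273.1/238) = 7.652 J/K.
Phase change: ΔS₂ = +mL/T_tr = 27.4 × 334 / 273.1 = 33.51 J/K.
ΔS_total = (7.652) + (33.51) = 41.2 J/K.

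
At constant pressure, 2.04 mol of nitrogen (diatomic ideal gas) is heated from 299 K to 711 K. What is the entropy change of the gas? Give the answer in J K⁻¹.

ΔS = 51.4 J/K

At constant pressure, ΔS = nC_p ln(T₂/T₁) with C_p = 7R/2 = 29.1 J mol⁻¹ K⁻¹.
ΔS = 2.04 × 29.1 × ln(711/299) = 51.4 J/K.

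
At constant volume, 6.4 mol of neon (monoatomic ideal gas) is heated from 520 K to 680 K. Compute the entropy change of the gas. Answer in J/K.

At constant volume, ΔS = nC_V ln(T₂/T₁) with C_V = 3R/2 = 12.47 J mol⁻¹ K⁻¹.
ΔS = 6.4 × 12.47 × ln(680/520) = 21.4 J/K.

ΔS = 21.4 J/K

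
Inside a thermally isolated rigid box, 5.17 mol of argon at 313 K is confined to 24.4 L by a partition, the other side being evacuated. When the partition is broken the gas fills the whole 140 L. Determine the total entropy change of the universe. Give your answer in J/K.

No heat is exchanged and no work is done, so the ideal-gas temperature stays constant.
Entropy is a state function; using a reversible isothermal path, ΔS_gas = nR ln(V₂/V₁) = 5.17 × 8.314 × ln(140/24.4) = 75.1 J/K.
The insulated surroundings exchange no heat, so ΔS_surr = 0 and ΔS_universe = ΔS_gas.

ΔS_universe = 75.1 J/K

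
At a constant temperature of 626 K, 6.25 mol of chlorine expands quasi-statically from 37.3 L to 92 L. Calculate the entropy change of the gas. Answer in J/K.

ΔS_gas = 46.9 J/K

For an isothermal ideal gas ΔS_gas = nR ln(V₂/V₁) = 6.25 × 8.314 × ln(92/37.3) = 46.9 J/K.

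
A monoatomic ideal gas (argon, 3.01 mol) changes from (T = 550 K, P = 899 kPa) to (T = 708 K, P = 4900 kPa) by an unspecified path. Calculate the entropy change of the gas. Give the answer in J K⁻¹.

ΔS = nC_p ln(T₂/T₁) − nR ln(P₂/P₁), with C_p = 5R/2 = 20.79 J mol⁻¹ K⁻¹ for a monoatomic ideal gas.
ΔS = 3.01 × [20.79 × ln(708/550) − 8.314 × ln(4900/899)] = -26.6 J/K.

ΔS = -26.6 J/K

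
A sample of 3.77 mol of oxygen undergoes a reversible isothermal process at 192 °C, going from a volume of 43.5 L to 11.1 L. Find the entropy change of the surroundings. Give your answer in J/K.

ΔS_surr = 42.8 J/K

For an isothermal ideal gas ΔS_gas = nR ln(V₂/V₁) = 3.77 × 8.314 × ln(11.1/43.5) = -42.8 J/K.
The process is reversible, so ΔS_surr = −ΔS_gas = 42.8 J/K and ΔS_universe = 0.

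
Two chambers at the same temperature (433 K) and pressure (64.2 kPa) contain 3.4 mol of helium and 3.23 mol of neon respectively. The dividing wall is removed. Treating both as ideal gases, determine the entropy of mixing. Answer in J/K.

Mole fractions: x_A = 3.4/6.63 = 0.513, x_B = 0.487.
ΔS_mix = −R(n_A ln x_A + n_B ln x_B) = −8.314 × (3.4 ln 0.513 + 3.23 ln 0.487) = 38.2 J/K.

ΔS_mix = 38.2 J/K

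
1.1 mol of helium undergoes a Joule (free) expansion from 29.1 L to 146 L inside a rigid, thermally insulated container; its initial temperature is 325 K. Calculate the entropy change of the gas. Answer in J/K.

No heat is exchanged and no work is done, so the ideal-gas temperature stays constant.
Entropy is a state function; using a reversible isothermal path, ΔS_gas = nR ln(V₂/V₁) = 1.1 × 8.314 × ln(146/29.1) = 14.8 J/K.

ΔS_gas = 14.8 J/K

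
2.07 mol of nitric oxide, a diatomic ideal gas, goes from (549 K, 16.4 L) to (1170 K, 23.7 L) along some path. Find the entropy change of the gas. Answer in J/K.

ΔS = 38.9 J/K

Entropy is a state function: ΔS = nC_V ln(T₂/T₁) + nR ln(V₂/V₁), with C_V = 5R/2 = 20.79 J mol⁻¹ K⁻¹ for a diatomic ideal gas.
ΔS = 2.07 × [20.79 × ln(1170/549) + 8.314 × ln(23.7/16.4)] = 38.9 J/K.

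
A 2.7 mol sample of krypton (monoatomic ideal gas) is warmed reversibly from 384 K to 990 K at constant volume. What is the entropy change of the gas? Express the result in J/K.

ΔS = 31.9 J/K

At constant volume, ΔS = nC_V ln(T₂/T₁) with C_V = 3R/2 = 12.47 J mol⁻¹ K⁻¹.
ΔS = 2.7 × 12.47 × ln(990/384) = 31.9 J/K.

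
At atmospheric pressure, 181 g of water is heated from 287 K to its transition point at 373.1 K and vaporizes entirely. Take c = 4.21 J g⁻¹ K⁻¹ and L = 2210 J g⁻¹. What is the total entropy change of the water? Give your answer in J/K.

Warming step: ΔS₁ = m c ln(T_tr/T_i) = 181 × 4.21 × ln(373.1/287) = 199.9 J/K.
Phase change: ΔS₂ = +mL/T_tr = 181 × 2210 / 373.1 = 1072 J/K.
ΔS_total = (199.9) + (1072) = 1270 J/K.

ΔS = 1270 J/K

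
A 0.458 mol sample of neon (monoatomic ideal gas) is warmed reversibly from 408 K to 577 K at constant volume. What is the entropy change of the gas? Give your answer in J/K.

At constant volume, ΔS = nC_V ln(T₂/T₁) with C_V = 3R/2 = 12.47 J mol⁻¹ K⁻¹.
ΔS = 0.458 × 12.47 × ln(577/408) = 1.98 J/K.

ΔS = 1.98 J/K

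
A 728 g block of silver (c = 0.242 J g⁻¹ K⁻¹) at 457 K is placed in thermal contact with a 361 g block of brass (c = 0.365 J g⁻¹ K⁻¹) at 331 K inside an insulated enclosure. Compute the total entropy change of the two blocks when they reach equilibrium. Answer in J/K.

Energy balance: T_f = (m₁c₁T₁ + m₂c₂T₂)/(m₁c₁ + m₂c₂) = 403.09 K.
ΔS₁ = m₁c₁ ln(T_f/T₁) = 176.176 × ln(403.09/457) = -22.116 J/K.
ΔS₂ = m₂c₂ ln(T_f/T₂) = 131.765 × ln(403.09/331) = 25.962 J/K.
ΔS_total = -22.116 + 25.962 = 3.85 J/K.

ΔS_total = 3.85 J/K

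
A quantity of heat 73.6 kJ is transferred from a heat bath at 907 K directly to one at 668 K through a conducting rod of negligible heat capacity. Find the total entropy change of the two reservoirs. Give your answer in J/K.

ΔS_hot = −Q/T_H = −73600/907 = -81.15 J/K and ΔS_cold = +Q/T_C = 73600/668 = 110.2 J/K.
ΔS_total = -81.15 + 110.2 = 29 J/K, positive as the second law requires.

ΔS_total = 29 J/K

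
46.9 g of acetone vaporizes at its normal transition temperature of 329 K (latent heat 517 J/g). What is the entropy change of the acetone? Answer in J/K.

ΔS = 73.7 J/K

Heat absorbed by the substance: Q = mL = 46.9 × 517 = 24247.3 J.
At constant T, ΔS = Q_rev/T = 24247.3 / 329 = 73.7 J/K.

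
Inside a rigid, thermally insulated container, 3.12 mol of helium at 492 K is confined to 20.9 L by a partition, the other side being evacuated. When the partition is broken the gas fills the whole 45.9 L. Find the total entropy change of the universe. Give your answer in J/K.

ΔS_universe = 20.4 J/K

For an ideal gas in free expansion Q = 0 and W = 0, so T is unchanged.
Entropy is a state function; using a reversible isothermal path, ΔS_gas = nR ln(V₂/V₁) = 3.12 × 8.314 × ln(45.9/20.9) = 20.4 J/K.
The insulated surroundings exchange no heat, so ΔS_surr = 0 and ΔS_universe = ΔS_gas.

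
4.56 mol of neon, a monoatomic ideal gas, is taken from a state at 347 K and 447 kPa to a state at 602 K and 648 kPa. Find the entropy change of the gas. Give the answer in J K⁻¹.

ΔS = 38.1 J/K

ΔS = nC_p ln(T₂/T₁) − nR ln(P₂/P₁), with C_p = 5R/2 = 20.79 J mol⁻¹ K⁻¹ for a monoatomic ideal gas.
ΔS = 4.56 × [20.79 × ln(602/347) − 8.314 × ln(648/447)] = 38.1 J/K.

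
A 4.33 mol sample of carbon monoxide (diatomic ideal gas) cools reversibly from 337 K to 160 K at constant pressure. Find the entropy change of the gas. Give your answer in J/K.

ΔS = -93.9 J/K

At constant pressure, ΔS = nC_p ln(T₂/T₁) with C_p = 7R/2 = 29.1 J mol⁻¹ K⁻¹.
ΔS = 4.33 × 29.1 × ln(160/337) = -93.9 J/K.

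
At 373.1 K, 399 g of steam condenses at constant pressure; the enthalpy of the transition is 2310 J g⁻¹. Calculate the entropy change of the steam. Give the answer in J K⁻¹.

Heat released by the substance: Q = −mL = −399 × 2310 = −921690 J.
At constant T, ΔS = Q_rev/T = −921690 / 373.1 = -2470 J/K.

ΔS = -2470 J/K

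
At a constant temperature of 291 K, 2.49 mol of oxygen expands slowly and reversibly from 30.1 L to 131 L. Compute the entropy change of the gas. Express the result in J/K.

ΔS_gas = 30.4 J/K

For an isothermal ideal gas ΔS_gas = nR ln(V₂/V₁) = 2.49 × 8.314 × ln(131/30.1) = 30.4 J/K.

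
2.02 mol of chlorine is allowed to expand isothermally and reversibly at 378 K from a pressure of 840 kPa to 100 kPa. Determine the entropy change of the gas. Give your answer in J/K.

ΔS_gas = 35.7 J/K

For an isothermal ideal gas ΔS_gas = nR ln(P₁/P₂) = 2.02 × 8.314 × ln(840/100) = 35.7 J/K.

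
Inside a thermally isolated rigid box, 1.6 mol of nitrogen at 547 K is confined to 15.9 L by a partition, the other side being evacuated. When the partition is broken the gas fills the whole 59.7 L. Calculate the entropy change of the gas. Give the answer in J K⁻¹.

For an ideal gas in free expansion Q = 0 and W = 0, so T is unchanged.
Entropy is a state function; using a reversible isothermal path, ΔS_gas = nR ln(V₂/V₁) = 1.6 × 8.314 × ln(59.7/15.9) = 17.6 J/K.

ΔS_gas = 17.6 J/K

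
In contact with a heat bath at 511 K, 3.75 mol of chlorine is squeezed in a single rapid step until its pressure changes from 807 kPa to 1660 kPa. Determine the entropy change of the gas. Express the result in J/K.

ΔS_gas = -22.5 J/K

Entropy is a state function, so ΔS_gas depends only on the end states.
For an isothermal ideal gas ΔS_gas = nR ln(P₁/P₂) = 3.75 × 8.314 × ln(807/1660) = -22.5 J/K.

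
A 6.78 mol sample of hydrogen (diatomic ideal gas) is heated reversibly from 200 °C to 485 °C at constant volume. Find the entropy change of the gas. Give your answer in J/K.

In kelvin: T₁ = 473.15 K, T₂ = 758.15 K. At constant volume, ΔS = nC_V ln(T₂/T₁) with C_V = 5R/2 = 20.79 J mol⁻¹ K⁻¹.
ΔS = 6.78 × 20.79 × ln(758.15/473.15) = 66.4 J/K.

ΔS = 66.4 J/K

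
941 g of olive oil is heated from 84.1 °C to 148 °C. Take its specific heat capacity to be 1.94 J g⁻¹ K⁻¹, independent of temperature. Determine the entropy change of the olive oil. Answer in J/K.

ΔS = 300 J/K

In kelvin: T₁ = 357.25 K, T₂ = 421.15 K. ΔS = ∫dQ_rev/T = m c ln(T₂/T₁) = 941 × 1.94 × ln(421.15/357.25) = 300 J/K.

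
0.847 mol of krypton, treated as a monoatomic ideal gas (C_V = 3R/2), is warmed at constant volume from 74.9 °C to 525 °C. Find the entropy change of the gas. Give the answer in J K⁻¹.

In kelvin: T₁ = 348.05 K, T₂ = 798.15 K. At constant volume, ΔS = nC_V ln(T₂/T₁) with C_V = 3R/2 = 12.47 J mol⁻¹ K⁻¹.
ΔS = 0.847 × 12.47 × ln(798.15/348.05) = 8.77 J/K.

ΔS = 8.77 J/K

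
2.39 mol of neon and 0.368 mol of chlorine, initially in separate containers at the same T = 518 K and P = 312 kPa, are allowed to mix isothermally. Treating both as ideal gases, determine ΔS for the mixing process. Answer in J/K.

ΔS_mix = 9.01 J/K

Mole fractions: x_A = 2.39/2.76 = 0.867, x_B = 0.133.
ΔS_mix = −R(n_A ln x_A + n_B ln x_B) = −8.314 × (2.39 ln 0.867 + 0.368 ln 0.133) = 9.01 J/K.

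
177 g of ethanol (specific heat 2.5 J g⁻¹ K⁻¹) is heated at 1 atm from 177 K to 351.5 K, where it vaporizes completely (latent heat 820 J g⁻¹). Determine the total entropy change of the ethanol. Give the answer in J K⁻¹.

Warming step: ΔS₁ = m c ln(T_tr/T_i) = 177 × 2.5 × ln(351.5/177) = 303.6 J/K.
Phase change: ΔS₂ = +mL/T_tr = 177 × 820 / 351.5 = 412.9 J/K.
ΔS_total = (303.6) + (412.9) = 716 J/K.

ΔS = 716 J/K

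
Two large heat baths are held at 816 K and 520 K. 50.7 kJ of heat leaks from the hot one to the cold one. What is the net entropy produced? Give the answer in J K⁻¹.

ΔS_total = 35.4 J/K

ΔS_hot = −Q/T_H = −50700/816 = -62.13 J/K and ΔS_cold = +Q/T_C = 50700/520 = 97.5 J/K.
ΔS_total = -62.13 + 97.5 = 35.4 J/K, positive as the second law requires.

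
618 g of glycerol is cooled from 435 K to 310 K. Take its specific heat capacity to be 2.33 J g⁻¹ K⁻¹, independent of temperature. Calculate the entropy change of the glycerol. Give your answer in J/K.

ΔS = -488 J/K

ΔS = ∫dQ_rev/T = m c ln(T₂/T₁) = 618 × 2.33 × ln(310/435) = -488 J/K.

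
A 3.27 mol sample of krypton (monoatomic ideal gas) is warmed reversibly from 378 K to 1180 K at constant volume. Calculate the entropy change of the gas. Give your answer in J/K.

At constant volume, ΔS = nC_V ln(T₂/T₁) with C_V = 3R/2 = 12.47 J mol⁻¹ K⁻¹.
ΔS = 3.27 × 12.47 × ln(1180/378) = 46.4 J/K.

ΔS = 46.4 J/K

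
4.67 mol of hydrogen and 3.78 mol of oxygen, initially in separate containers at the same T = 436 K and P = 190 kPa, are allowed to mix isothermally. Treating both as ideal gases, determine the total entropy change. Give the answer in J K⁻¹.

Mole fractions: x_A = 4.67/8.45 = 0.553, x_B = 0.447.
ΔS_mix = −R(n_A ln x_A + n_B ln x_B) = −8.314 × (4.67 ln 0.553 + 3.78 ln 0.447) = 48.3 J/K.

ΔS_mix = 48.3 J/K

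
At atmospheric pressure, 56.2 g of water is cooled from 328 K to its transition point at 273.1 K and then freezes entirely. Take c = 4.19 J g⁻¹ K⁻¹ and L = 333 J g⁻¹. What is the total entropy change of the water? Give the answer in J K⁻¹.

Cooling step: ΔS₁ = m c ln(T_tr/T_i) = 56.2 × 4.19 × ln(273.1/328) = -43.13 J/K.
Phase change: ΔS₂ = −mL/T_tr = −56.2 × 333 / 273.1 = -68.53 J/K.
ΔS_total = (-43.13) + (-68.53) = -112 J/K.

ΔS = -112 J/K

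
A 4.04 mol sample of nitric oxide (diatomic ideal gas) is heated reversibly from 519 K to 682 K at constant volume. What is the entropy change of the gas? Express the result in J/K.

ΔS = 22.9 J/K

At constant volume, ΔS = nC_V ln(T₂/T₁) with C_V = 5R/2 = 20.79 J mol⁻¹ K⁻¹.
ΔS = 4.04 × 20.79 × ln(682/519) = 22.9 J/K.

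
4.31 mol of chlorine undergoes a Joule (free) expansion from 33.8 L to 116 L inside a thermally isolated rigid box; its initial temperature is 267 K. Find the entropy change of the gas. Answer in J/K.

For an ideal gas in free expansion Q = 0 and W = 0, so T is unchanged.
Entropy is a state function; using a reversible isothermal path, ΔS_gas = nR ln(V₂/V₁) = 4.31 × 8.314 × ln(116/33.8) = 44.2 J/K.

ΔS_gas = 44.2 J/K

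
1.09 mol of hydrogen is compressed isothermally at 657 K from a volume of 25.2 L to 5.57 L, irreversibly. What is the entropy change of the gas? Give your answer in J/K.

ΔS_gas = -13.7 J/K

Entropy is a state function, so ΔS_gas depends only on the end states.
For an isothermal ideal gas ΔS_gas = nR ln(V₂/V₁) = 1.09 × 8.314 × ln(5.57/25.2) = -13.7 J/K.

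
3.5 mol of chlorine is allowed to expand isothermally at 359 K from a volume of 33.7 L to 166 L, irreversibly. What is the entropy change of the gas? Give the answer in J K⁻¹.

Entropy is a state function, so ΔS_gas depends only on the end states.
For an isothermal ideal gas ΔS_gas = nR ln(V₂/V₁) = 3.5 × 8.314 × ln(166/33.7) = 46.4 J/K.

ΔS_gas = 46.4 J/K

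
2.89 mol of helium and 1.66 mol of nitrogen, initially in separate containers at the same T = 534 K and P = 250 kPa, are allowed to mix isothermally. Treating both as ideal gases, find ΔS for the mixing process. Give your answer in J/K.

Mole fractions: x_A = 2.89/4.55 = 0.635, x_B = 0.365.
ΔS_mix = −R(n_A ln x_A + n_B ln x_B) = −8.314 × (2.89 ln 0.635 + 1.66 ln 0.365) = 24.8 J/K.

ΔS_mix = 24.8 J/K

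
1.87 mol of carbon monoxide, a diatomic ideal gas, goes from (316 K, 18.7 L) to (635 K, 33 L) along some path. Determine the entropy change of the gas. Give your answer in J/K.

ΔS = 36 J/K

Entropy is a state function: ΔS = nC_V ln(T₂/T₁) + nR ln(V₂/V₁), with C_V = 5R/2 = 20.79 J mol⁻¹ K⁻¹ for a diatomic ideal gas.
ΔS = 1.87 × [20.79 × ln(635/316) + 8.314 × ln(33/18.7)] = 36 J/K.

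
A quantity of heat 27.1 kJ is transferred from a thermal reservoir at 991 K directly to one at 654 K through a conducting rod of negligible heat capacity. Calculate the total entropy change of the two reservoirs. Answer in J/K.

ΔS_hot = −Q/T_H = −27100/991 = -27.35 J/K and ΔS_cold = +Q/T_C = 27100/654 = 41.44 J/K.
ΔS_total = -27.35 + 41.44 = 14.1 J/K, positive as the second law requires.

ΔS_total = 14.1 J/K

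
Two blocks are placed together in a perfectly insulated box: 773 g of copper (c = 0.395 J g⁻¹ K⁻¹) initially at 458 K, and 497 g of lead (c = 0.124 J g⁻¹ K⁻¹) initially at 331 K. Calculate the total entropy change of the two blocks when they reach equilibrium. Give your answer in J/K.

ΔS_total = 2.51 J/K

Energy balance: T_f = (m₁c₁T₁ + m₂c₂T₂)/(m₁c₁ + m₂c₂) = 436.67 K.
ΔS₁ = m₁c₁ ln(T_f/T₁) = 305.335 × ln(436.67/458) = -14.56 J/K.
ΔS₂ = m₂c₂ ln(T_f/T₂) = 61.628 × ln(436.67/331) = 17.07 J/K.
ΔS_total = -14.56 + 17.07 = 2.51 J/K.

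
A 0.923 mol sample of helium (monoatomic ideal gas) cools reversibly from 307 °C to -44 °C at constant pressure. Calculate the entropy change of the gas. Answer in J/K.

ΔS = -17.8 J/K

In kelvin: T₁ = 580.15 K, T₂ = 229.15 K. At constant pressure, ΔS = nC_p ln(T₂/T₁) with C_p = 5R/2 = 20.79 J mol⁻¹ K⁻¹.
ΔS = 0.923 × 20.79 × ln(229.15/580.15) = -17.8 J/K.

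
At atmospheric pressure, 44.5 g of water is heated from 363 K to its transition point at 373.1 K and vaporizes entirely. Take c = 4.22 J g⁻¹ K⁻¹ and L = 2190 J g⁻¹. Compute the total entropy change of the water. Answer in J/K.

Warming step: ΔS₁ = m c ln(T_tr/T_i) = 44.5 × 4.22 × ln(373.1/363) = 5.154 J/K.
Phase change: ΔS₂ = +mL/T_tr = 44.5 × 2190 / 373.1 = 261.2 J/K.
ΔS_total = (5.154) + (261.2) = 266 J/K.

ΔS = 266 J/K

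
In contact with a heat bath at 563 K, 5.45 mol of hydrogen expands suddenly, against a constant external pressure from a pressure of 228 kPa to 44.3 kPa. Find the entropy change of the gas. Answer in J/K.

ΔS_gas = 74.2 J/K

Entropy is a state function, so ΔS_gas depends only on the end states.
For an isothermal ideal gas ΔS_gas = nR ln(P₁/P₂) = 5.45 × 8.314 × ln(228/44.3) = 74.2 J/K.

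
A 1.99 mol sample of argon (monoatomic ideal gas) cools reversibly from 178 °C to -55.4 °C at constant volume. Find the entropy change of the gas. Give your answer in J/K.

ΔS = -18.1 J/K

In kelvin: T₁ = 451.15 K, T₂ = 217.75 K. At constant volume, ΔS = nC_V ln(T₂/T₁) with C_V = 3R/2 = 12.47 J mol⁻¹ K⁻¹.
ΔS = 1.99 × 12.47 × ln(217.75/451.15) = -18.1 J/K.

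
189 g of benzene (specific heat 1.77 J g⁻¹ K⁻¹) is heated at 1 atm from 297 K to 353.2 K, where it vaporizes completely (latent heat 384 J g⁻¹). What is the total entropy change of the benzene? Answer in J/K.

Warming step: ΔS₁ = m c ln(T_tr/T_i) = 189 × 1.77 × ln(353.2/297) = 57.97 J/K.
Phase change: ΔS₂ = +mL/T_tr = 189 × 384 / 353.2 = 205.5 J/K.
ΔS_total = (57.97) + (205.5) = 263 J/K.

ΔS = 263 J/K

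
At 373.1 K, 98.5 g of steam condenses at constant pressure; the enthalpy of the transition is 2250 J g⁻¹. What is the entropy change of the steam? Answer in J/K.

ΔS = -594 J/K

Heat released by the substance: Q = −mL = −98.5 × 2250 = −221625 J.
At constant T, ΔS = Q_rev/T = −221625 / 373.1 = -594 J/K.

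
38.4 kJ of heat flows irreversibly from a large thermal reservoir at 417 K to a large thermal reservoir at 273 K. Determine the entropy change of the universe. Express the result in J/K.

ΔS_hot = −Q/T_H = −38400/417 = -92.09 J/K and ΔS_cold = +Q/T_C = 38400/273 = 140.7 J/K.
ΔS_total = -92.09 + 140.7 = 48.6 J/K, positive as the second law requires.

ΔS_total = 48.6 J/K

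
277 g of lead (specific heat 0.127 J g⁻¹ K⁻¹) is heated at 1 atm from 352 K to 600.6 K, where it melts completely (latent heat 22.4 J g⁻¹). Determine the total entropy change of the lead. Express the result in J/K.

ΔS = 29.1 J/K

Warming step: ΔS₁ = m c ln(T_tr/T_i) = 277 × 0.127 × ln(600.6/352) = 18.8 J/K.
Phase change: ΔS₂ = +mL/T_tr = 277 × 22.4 / 600.6 = 10.33 J/K.
ΔS_total = (18.8) + (10.33) = 29.1 J/K.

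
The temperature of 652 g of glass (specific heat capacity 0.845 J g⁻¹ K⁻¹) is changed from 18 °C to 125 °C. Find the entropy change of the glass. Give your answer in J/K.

In kelvin: T₁ = 291.15 K, T₂ = 398.15 K. ΔS = ∫dQ_rev/T = m c ln(T₂/T₁) = 652 × 0.845 × ln(398.15/291.15) = 172 J/K.

ΔS = 172 J/K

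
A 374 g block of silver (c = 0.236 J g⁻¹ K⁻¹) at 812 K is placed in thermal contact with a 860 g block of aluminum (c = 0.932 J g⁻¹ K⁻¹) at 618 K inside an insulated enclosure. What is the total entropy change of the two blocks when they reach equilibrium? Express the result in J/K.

Energy balance: T_f = (m₁c₁T₁ + m₂c₂T₂)/(m₁c₁ + m₂c₂) = 637.24 K.
ΔS₁ = m₁c₁ ln(T_f/T₁) = 88.264 × ln(637.24/812) = -21.39 J/K.
ΔS₂ = m₂c₂ ln(T_f/T₂) = 801.52 × ln(637.24/618) = 24.58 J/K.
ΔS_total = -21.39 + 24.58 = 3.19 J/K.

ΔS_total = 3.19 J/K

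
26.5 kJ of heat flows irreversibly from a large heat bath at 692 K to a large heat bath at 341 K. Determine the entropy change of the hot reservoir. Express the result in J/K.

ΔS_hot = -38.3 J/K

The hot reservoir loses heat Q, so ΔS_hot = −Q/T_H = −26500/692 = -38.3 J/K.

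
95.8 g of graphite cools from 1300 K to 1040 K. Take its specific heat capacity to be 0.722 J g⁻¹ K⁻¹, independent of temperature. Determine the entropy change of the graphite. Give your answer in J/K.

ΔS = ∫dQ_rev/T = m c ln(T₂/T₁) = 95.8 × 0.722 × ln(1040/1300) = -15.4 J/K.

ΔS = -15.4 J/K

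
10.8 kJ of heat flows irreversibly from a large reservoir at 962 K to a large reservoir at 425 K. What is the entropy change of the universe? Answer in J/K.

ΔS_total = 14.2 J/K

ΔS_hot = −Q/T_H = −10800/962 = -11.23 J/K and ΔS_cold = +Q/T_C = 10800/425 = 25.41 J/K.
ΔS_total = -11.23 + 25.41 = 14.2 J/K, positive as the second law requires.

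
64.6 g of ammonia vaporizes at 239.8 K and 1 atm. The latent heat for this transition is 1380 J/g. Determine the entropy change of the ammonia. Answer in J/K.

Heat absorbed by the substance: Q = mL = 64.6 × 1380 = 89148 J.
At constant T, ΔS = Q_rev/T = 89148 / 239.8 = 372 J/K.

ΔS = 372 J/K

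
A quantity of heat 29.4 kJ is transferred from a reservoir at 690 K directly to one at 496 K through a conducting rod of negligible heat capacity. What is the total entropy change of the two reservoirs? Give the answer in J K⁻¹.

ΔS_hot = −Q/T_H = −29400/690 = -42.61 J/K and ΔS_cold = +Q/T_C = 29400/496 = 59.27 J/K.
ΔS_total = -42.61 + 59.27 = 16.7 J/K, positive as the second law requires.

ΔS_total = 16.7 J/K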